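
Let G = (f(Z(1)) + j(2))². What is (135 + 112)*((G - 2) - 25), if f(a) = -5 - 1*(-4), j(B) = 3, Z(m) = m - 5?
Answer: -5681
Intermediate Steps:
Z(m) = -5 + m
f(a) = -1 (f(a) = -5 + 4 = -1)
G = 4 (G = (-1 + 3)² = 2² = 4)
(135 + 112)*((G - 2) - 25) = (135 + 112)*((4 - 2) - 25) = 247*(2 - 25) = 247*(-23) = -5681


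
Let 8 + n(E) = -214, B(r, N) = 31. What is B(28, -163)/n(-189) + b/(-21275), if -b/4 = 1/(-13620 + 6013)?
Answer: -135594799/971033550 ≈ -0.13964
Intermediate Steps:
n(E) = -222 (n(E) = -8 - 214 = -222)
b = 4/7607 (b = -4/(-13620 + 6013) = -4/(-7607) = -4*(-1/7607) = 4/7607 ≈ 0.00052583)
B(28, -163)/n(-189) + b/(-21275) = 31/(-222) + (4/7607)/(-21275) = 31*(-1/222) + (4/7607)*(-1/21275) = -31/222 - 4/161838925 = -135594799/971033550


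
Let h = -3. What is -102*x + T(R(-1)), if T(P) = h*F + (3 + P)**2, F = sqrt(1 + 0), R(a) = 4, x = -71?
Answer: 7288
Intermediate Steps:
F = 1 (F = sqrt(1) = 1)
T(P) = -3 + (3 + P)**2 (T(P) = -3*1 + (3 + P)**2 = -3 + (3 + P)**2)
-102*x + T(R(-1)) = -102*(-71) + (-3 + (3 + 4)**2) = 7242 + (-3 + 7**2) = 7242 + (-3 + 49) = 7242 + 46 = 7288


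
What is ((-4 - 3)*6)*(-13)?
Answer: 546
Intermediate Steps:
((-4 - 3)*6)*(-13) = -7*6*(-13) = -42*(-13) = 546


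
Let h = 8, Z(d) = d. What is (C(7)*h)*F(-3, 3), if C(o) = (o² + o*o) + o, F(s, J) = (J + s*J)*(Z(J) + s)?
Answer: 0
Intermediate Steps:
F(s, J) = (J + s)*(J + J*s) (F(s, J) = (J + s*J)*(J + s) = (J + J*s)*(J + s) = (J + s)*(J + J*s))
C(o) = o + 2*o² (C(o) = (o² + o²) + o = 2*o² + o = o + 2*o²)
(C(7)*h)*F(-3, 3) = ((7*(1 + 2*7))*8)*(3*(3 - 3 + (-3)² + 3*(-3))) = ((7*(1 + 14))*8)*(3*(3 - 3 + 9 - 9)) = ((7*15)*8)*(3*0) = (105*8)*0 = 840*0 = 0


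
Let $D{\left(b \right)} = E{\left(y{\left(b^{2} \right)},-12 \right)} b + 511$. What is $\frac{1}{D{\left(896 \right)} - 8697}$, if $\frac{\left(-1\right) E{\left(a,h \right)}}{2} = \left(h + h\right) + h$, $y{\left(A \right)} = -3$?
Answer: $\frac{1}{56326} \approx 1.7754 \cdot 10^{-5}$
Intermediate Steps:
$E{\left(a,h \right)} = - 6 h$ ($E{\left(a,h \right)} = - 2 \left(\left(h + h\right) + h\right) = - 2 \left(2 h + h\right) = - 2 \cdot 3 h = - 6 h$)
$D{\left(b \right)} = 511 + 72 b$ ($D{\left(b \right)} = \left(-6\right) \left(-12\right) b + 511 = 72 b + 511 = 511 + 72 b$)
$\frac{1}{D{\left(896 \right)} - 8697} = \frac{1}{\left(511 + 72 \cdot 896\right) - 8697} = \frac{1}{\left(511 + 64512\right) - 8697} = \frac{1}{65023 - 8697} = \frac{1}{56326}$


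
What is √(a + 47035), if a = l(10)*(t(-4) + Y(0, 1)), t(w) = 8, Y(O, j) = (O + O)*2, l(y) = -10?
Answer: √46955 ≈ 216.69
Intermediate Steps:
Y(O, j) = 4*O (Y(O, j) = (2*O)*2 = 4*O)
a = -80 (a = -10*(8 + 4*0) = -10*(8 + 0) = -10*8 = -80)
√(a + 47035) = √(-80 + 47035) = √46955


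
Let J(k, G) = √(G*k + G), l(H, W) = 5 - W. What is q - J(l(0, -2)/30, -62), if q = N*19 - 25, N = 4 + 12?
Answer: 279 - I*√17205/15 ≈ 279.0 - 8.7445*I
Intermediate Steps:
N = 16
q = 279 (q = 16*19 - 25 = 304 - 25 = 279)
J(k, G) = √(G + G*k)
q - J(l(0, -2)/30, -62) = 279 - √(-62*(1 + (5 - 1*(-2))/30)) = 279 - √(-62*(1 + (5 + 2)*(1/30))) = 279 - √(-62*(1 + 7*(1/30))) = 279 - √(-62*(1 + 7/30)) = 279 - √(-62*37/30) = 279 - √(-1147/15) = 279 - I*√17205/15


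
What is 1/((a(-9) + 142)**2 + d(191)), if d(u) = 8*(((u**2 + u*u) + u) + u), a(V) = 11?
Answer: 1/610161 ≈ 1.6389e-6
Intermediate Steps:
d(u) = 16*u + 16*u**2 (d(u) = 8*(((u**2 + u**2) + u) + u) = 8*((2*u**2 + u) + u) = 8*((u + 2*u**2) + u) = 8*(2*u + 2*u**2) = 16*u + 16*u**2)
1/((a(-9) + 142)**2 + d(191)) = 1/((11 + 142)**2 + 16*191*(1 + 191)) = 1/(153**2 + 16*191*192) = 1/(23409 + 586752) = 1/610161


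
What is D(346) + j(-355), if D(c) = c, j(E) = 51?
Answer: 397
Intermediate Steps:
D(346) + j(-355) = 346 + 51 = 397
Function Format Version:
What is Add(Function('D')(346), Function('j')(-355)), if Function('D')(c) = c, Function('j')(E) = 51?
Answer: 397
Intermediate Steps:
Add(Function('D')(346), Function('j')(-355)) = Add(346, 51) = 397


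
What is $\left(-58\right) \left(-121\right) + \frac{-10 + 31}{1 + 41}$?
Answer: $\frac{14037}{2} \approx 7018.5$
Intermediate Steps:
$\left(-58\right) \left(-121\right) + \frac{-10 + 31}{1 + 41} = 7018 + \frac{21}{42} = 7018 + 21 \cdot \frac{1}{42} = 7018 + \frac{1}{2} = \frac{14037}{2}$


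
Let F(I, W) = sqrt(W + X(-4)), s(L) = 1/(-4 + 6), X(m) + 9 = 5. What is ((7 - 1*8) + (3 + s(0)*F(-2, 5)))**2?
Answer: 25/4 ≈ 6.2500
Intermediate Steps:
X(m) = -4 (X(m) = -9 + 5 = -4)
s(L) = 1/2
F(I, W) = sqrt(-4 + W) (F(I, W) = sqrt(W - 4) = sqrt(-4 + W))
((7 - 1*8) + (3 + s(0)*F(-2, 5)))**2 = ((7 - 1*8) + (3 + sqrt(-4 + 5)/2))**2 = ((7 - 8) + (3 + sqrt(1)/2))**2 = (-1 + (3 + (1/2)*1))**2 = (-1 + (3 + 1/2))**2 = (-1 + 7/2)**2 = (5/2)**2 = 25/4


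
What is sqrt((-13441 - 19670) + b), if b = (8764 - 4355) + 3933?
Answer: I*sqrt(24769) ≈ 157.38*I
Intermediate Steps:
b = 8342 (b = 4409 + 3933 = 8342)
sqrt((-13441 - 19670) + b) = sqrt((-13441 - 19670) + 8342) = sqrt(-33111 + 8342) = sqrt(-24769) = I*sqrt(24769)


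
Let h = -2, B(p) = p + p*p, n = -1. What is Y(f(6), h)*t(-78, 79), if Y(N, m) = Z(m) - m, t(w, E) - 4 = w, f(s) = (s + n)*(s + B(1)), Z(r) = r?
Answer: 0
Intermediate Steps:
B(p) = p + p²
f(s) = (-1 + s)*(2 + s) (f(s) = (s - 1)*(s + 1*(1 + 1)) = (-1 + s)*(s + 1*2) = (-1 + s)*(s + 2) = (-1 + s)*(2 + s))
t(w, E) = 4 + w
Y(N, m) = 0 (Y(N, m) = m - m = 0)
Y(f(6), h)*t(-78, 79) = 0*(4 - 78) = 0*(-74) = 0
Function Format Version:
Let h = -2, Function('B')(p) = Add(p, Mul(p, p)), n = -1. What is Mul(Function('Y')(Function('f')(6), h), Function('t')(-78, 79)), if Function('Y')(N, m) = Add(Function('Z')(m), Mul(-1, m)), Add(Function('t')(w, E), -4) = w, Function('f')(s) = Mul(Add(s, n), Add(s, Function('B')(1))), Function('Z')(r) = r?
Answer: 0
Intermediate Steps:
Function('B')(p) = Add(p, Pow(p, 2))
Function('f')(s) = Mul(Add(-1, s), Add(2, s)) (Function('f')(s) = Mul(Add(s, -1), Add(s, Mul(1, Add(1, 1)))) = Mul(Add(-1, s), Add(s, Mul(1, 2))) = Mul(Add(-1, s), Add(s, 2)) = Mul(Add(-1, s), Add(2, s)))
Function('t')(w, E) = Add(4, w)
Function('Y')(N, m) = 0 (Function('Y')(N, m) = Add(m, Mul(-1, m)) = 0)
Mul(Function('Y')(Function('f')(6), h), Function('t')(-78, 79)) = Mul(0, Add(4, -78)) = Mul(0, -74) = 0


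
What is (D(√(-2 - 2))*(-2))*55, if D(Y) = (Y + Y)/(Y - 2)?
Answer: -110 + 110*I ≈ -110.0 + 110.0*I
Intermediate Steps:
D(Y) = 2*Y/(-2 + Y) (D(Y) = (2*Y)/(-2 + Y) = 2*Y/(-2 + Y))
(D(√(-2 - 2))*(-2))*55 = ((2*√(-2 - 2)/(-2 + √(-2 - 2)))*(-2))*55 = ((2*√(-4)/(-2 + √(-4)))*(-2))*55 = ((2*(2*I)/(-2 + 2*I))*(-2))*55 = ((2*(2*I)*((-2 - 2*I)/8))*(-2))*55 = ((I*(-2 - 2*I)/2)*(-2))*55 = -I*(-2 - 2*I)*55 = -55*I*(-2 - 2*I)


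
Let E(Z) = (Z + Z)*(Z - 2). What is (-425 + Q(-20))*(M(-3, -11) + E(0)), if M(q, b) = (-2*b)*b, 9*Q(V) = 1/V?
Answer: 9256621/90 ≈ 1.0285e+5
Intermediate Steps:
Q(V) = 1/(9*V)
E(Z) = 2*Z*(-2 + Z) (E(Z) = (2*Z)*(-2 + Z) = 2*Z*(-2 + Z))
M(q, b) = -2*b**2
(-425 + Q(-20))*(M(-3, -11) + E(0)) = (-425 + (1/9)/(-20))*(-2*(-11)**2 + 2*0*(-2 + 0)) = (-425 + (1/9)*(-1/20))*(-2*121 + 2*0*(-2)) = (-425 - 1/180)*(-242 + 0) = -76501/180*(-242) = 9256621/90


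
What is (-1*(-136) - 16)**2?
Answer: 14400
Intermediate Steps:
(-1*(-136) - 16)**2 = (136 - 16)**2 = 120**2 = 14400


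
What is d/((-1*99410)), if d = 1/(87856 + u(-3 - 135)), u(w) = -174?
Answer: -1/8716467620 ≈ -1.1473e-10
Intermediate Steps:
d = 1/87682 (d = 1/(87856 - 174) = 1/87682 ≈ 1.1405e-5)
d/((-1*99410)) = 1/(87682*((-1*99410))) = (1/87682)/(-99410) = (1/87682)*(-1/99410) = -1/8716467620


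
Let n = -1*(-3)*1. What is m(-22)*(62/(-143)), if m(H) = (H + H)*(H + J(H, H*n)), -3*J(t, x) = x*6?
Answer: 27280/13 ≈ 2098.5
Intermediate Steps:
n = 3 (n = 3*1 = 3)
J(t, x) = -2*x (J(t, x) = -x*6/3 = -2*x)
m(H) = -10*H² (m(H) = (H + H)*(H - 2*H*3) = (2*H)*(H - 6*H) = (2*H)*(-5*H) = -10*H²)
m(-22)*(62/(-143)) = (-10*(-22)²)*(62/(-143)) = (-10*484)*(62*(-1/143)) = -4840*(-62/143) = 27280/13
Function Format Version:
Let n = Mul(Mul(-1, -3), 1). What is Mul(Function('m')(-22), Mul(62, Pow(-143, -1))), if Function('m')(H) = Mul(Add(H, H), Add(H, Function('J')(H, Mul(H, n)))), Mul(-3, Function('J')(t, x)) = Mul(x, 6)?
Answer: Rational(27280, 13) ≈ 2098.5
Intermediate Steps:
n = 3 (n = Mul(3, 1) = 3)
Function('J')(t, x) = Mul(-2, x) (Function('J')(t, x) = Mul(Rational(-1, 3), Mul(x, 6)) = Mul(Rational(-1, 3), Mul(6, x)) = Mul(-2, x))
Function('m')(H) = Mul(-10, Pow(H, 2)) (Function('m')(H) = Mul(Add(H, H), Add(H, Mul(-2, Mul(H, 3)))) = Mul(Mul(2, H), Add(H, Mul(-2, Mul(3, H)))) = Mul(Mul(2, H), Add(H, Mul(-6, H))) = Mul(Mul(2, H), Mul(-5, H)) = Mul(-10, Pow(H, 2)))
Mul(Function('m')(-22), Mul(62, Pow(-143, -1))) = Mul(Mul(-10, Pow(-22, 2)), Mul(62, Pow(-143, -1))) = Mul(Mul(-10, 484), Mul(62, Rational(-1, 143))) = Mul(-4840, Rational(-62, 143)) = Rational(27280, 13)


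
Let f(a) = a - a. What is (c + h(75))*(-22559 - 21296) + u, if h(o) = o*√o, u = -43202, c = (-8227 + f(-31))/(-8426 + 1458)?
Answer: -661826621/6968 - 16445625*√3 ≈ -2.8580e+7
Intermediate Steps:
f(a) = 0
c = 8227/6968 (c = (-8227 + 0)/(-8426 + 1458) = -8227/(-6968) = -8227*(-1/6968) = 8227/6968 ≈ 1.1807)
h(o) = o^(3/2)
(c + h(75))*(-22559 - 21296) + u = (8227/6968 + 75^(3/2))*(-22559 - 21296) - 43202 = (8227/6968 + 375*√3)*(-43855) - 43202 = (-360795085/6968 - 16445625*√3) - 43202 = -661826621/6968 - 16445625*√3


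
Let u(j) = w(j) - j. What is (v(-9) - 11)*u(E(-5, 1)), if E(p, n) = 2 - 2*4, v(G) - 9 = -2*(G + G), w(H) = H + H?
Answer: -204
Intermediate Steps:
w(H) = 2*H
v(G) = 9 - 4*G (v(G) = 9 - 2*(G + G) = 9 - 4*G)
E(p, n) = -6 (E(p, n) = 2 - 8 = -6)
u(j) = j (u(j) = 2*j - j = j)
(v(-9) - 11)*u(E(-5, 1)) = ((9 - 4*(-9)) - 11)*(-6) = ((9 + 36) - 11)*(-6) = (45 - 11)*(-6) = 34*(-6) = -204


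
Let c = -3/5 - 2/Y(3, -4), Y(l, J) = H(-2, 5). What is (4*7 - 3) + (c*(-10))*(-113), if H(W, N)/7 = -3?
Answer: -11453/21 ≈ -545.38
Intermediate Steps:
H(W, N) = -21 (H(W, N) = 7*(-3) = -21)
Y(l, J) = -21
c = -53/105 (c = -3/5 - 2/(-21) = -3*⅕ - 2*(-1/21) = -⅗ + 2/21 = -53/105 ≈ -0.50476)
(4*7 - 3) + (c*(-10))*(-113) = (4*7 - 3) - 53/105*(-10)*(-113) = (28 - 3) + (106/21)*(-113) = 25 - 11978/21 = -11453/21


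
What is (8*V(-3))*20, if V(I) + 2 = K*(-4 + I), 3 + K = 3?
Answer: -320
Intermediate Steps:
K = 0 (K = -3 + 3 = 0)
V(I) = -2 (V(I) = -2 + 0*(-4 + I) = -2 + 0 = -2)
(8*V(-3))*20 = (8*(-2))*20 = -16*20 = -320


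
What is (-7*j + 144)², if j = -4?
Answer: 29584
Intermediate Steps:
(-7*j + 144)² = (-7*(-4) + 144)² = (28 + 144)² = 172² = 29584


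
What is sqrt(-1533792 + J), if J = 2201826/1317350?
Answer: I*sqrt(26617566424468389)/131735 ≈ 1238.5*I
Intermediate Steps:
J = 1100913/658675 (J = 2201826*(1/1317350) = 1100913/658675 ≈ 1.6714)
sqrt(-1533792 + J) = sqrt(-1533792 + 1100913/658675) = sqrt(-1010269344687/658675) = I*sqrt(26617566424468389)/131735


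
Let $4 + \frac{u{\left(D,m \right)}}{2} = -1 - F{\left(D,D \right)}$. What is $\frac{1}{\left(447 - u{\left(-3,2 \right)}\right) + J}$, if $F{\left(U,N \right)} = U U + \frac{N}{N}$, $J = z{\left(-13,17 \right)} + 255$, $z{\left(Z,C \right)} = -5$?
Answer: $\frac{1}{727} \approx 0.0013755$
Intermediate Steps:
$J = 250$ ($J = -5 + 255 = 250$)
$F{\left(U,N \right)} = 1 + U^{2}$ ($F{\left(U,N \right)} = U^{2} + 1 = 1 + U^{2}$)
$u{\left(D,m \right)} = -12 - 2 D^{2}$ ($u{\left(D,m \right)} = -8 + 2 \left(-1 - \left(1 + D^{2}\right)\right) = -8 + 2 \left(-2 - D^{2}\right) = -8 - \left(4 + 2 D^{2}\right) = -12 - 2 D^{2}$)
$\frac{1}{\left(447 - u{\left(-3,2 \right)}\right) + J} = \frac{1}{\left(447 - \left(-12 - 2 \left(-3\right)^{2}\right)\right) + 250} = \frac{1}{\left(447 - \left(-12 - 18\right)\right) + 250} = \frac{1}{\left(447 - -30\right) + 250} = \frac{1}{\left(447 + 30\right) + 250} = \frac{1}{477 + 250} = \frac{1}{727}$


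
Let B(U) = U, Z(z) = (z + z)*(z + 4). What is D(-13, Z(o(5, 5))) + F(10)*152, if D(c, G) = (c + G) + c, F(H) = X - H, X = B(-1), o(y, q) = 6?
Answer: -1578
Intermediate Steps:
Z(z) = 2*z*(4 + z) (Z(z) = (2*z)*(4 + z) = 2*z*(4 + z))
X = -1
F(H) = -1 - H
D(c, G) = G + 2*c (D(c, G) = (G + c) + c = G + 2*c)
D(-13, Z(o(5, 5))) + F(10)*152 = (2*6*(4 + 6) + 2*(-13)) + (-1 - 1*10)*152 = (2*6*10 - 26) + (-1 - 10)*152 = (120 - 26) - 11*152 = 94 - 1672 = -1578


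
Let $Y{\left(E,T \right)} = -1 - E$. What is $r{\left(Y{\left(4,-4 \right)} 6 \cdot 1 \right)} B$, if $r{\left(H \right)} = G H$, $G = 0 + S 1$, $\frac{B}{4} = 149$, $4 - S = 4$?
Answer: $0$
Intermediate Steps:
$S = 0$ ($S = 4 - 4 = 0$)
$B = 596$ ($B = 4 \cdot 149 = 596$)
$G = 0$ ($G = 0 + 0 \cdot 1 = 0 + 0 = 0$)
$r{\left(H \right)} = 0$ ($r{\left(H \right)} = 0 H = 0$)
$r{\left(Y{\left(4,-4 \right)} 6 \cdot 1 \right)} B = 0 \cdot 596 = 0$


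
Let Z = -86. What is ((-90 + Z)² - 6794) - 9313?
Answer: 14869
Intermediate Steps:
((-90 + Z)² - 6794) - 9313 = ((-90 - 86)² - 6794) - 9313 = ((-176)² - 6794) - 9313 = (30976 - 6794) - 9313 = 24182 - 9313 = 14869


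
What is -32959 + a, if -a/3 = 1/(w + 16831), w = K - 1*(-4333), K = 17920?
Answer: -429389853/13028 ≈ -32959.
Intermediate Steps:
w = 22253 (w = 17920 - 1*(-4333) = 17920 + 4333 = 22253)
a = -1/13028 (a = -3/(22253 + 16831) = -3/39084 = -3*1/39084 = -1/13028 ≈ -7.6758e-5)
-32959 + a = -32959 - 1/13028 = -429389853/13028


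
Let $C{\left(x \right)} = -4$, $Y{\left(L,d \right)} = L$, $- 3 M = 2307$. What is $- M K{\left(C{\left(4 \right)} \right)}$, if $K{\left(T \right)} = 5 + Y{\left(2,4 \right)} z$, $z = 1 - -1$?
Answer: $6921$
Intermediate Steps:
$M = -769$ ($M = \left(- \frac{1}{3}\right) 2307 = -769$)
$z = 2$ ($z = 1 + 1 = 2$)
$K{\left(T \right)} = 9$ ($K{\left(T \right)} = 5 + 2 \cdot 2 = 5 + 4 = 9$)
$- M K{\left(C{\left(4 \right)} \right)} = \left(-1\right) \left(-769\right) 9 = 769 \cdot 9 = 6921$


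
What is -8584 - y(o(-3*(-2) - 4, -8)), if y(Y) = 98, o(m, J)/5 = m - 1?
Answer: -8682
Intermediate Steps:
o(m, J) = -5 + 5*m (o(m, J) = 5*(m - 1) = 5*(-1 + m) = -5 + 5*m)
-8584 - y(o(-3*(-2) - 4, -8)) = -8584 - 1*98 = -8584 - 98 = -8682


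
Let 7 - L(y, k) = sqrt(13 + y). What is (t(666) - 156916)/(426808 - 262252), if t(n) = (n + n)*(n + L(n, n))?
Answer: 184880/41139 - 37*sqrt(679)/4571 ≈ 4.2831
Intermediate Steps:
L(y, k) = 7 - sqrt(13 + y)
t(n) = 2*n*(7 + n - sqrt(13 + n)) (t(n) = (n + n)*(n + (7 - sqrt(13 + n))) = (2*n)*(7 + n - sqrt(13 + n)) = 2*n*(7 + n - sqrt(13 + n)))
(t(666) - 156916)/(426808 - 262252) = (2*666*(7 + 666 - sqrt(13 + 666)) - 156916)/(426808 - 262252) = (2*666*(7 + 666 - sqrt(679)) - 156916)/164556 = (2*666*(673 - sqrt(679)) - 156916)*(1/164556) = ((896436 - 1332*sqrt(679)) - 156916)*(1/164556) = (739520 - 1332*sqrt(679))*(1/164556) = 184880/41139 - 37*sqrt(679)/4571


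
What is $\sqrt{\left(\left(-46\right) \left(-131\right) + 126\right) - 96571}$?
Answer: $i \sqrt{90419} \approx 300.7 i$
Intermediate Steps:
$\sqrt{\left(\left(-46\right) \left(-131\right) + 126\right) - 96571} = \sqrt{\left(6026 + 126\right) - 96571} = \sqrt{6152 - 96571} = \sqrt{-90419} = i \sqrt{90419}$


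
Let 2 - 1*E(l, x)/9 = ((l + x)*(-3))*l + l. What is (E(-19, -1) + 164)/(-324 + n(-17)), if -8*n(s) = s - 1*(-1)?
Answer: -10613/322 ≈ -32.960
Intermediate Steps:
n(s) = -1/8 - s/8 (n(s) = -(s - 1*(-1))/8 = -(s + 1)/8 = -(1 + s)/8 = -1/8 - s/8)
E(l, x) = 18 - 9*l - 9*l*(-3*l - 3*x) (E(l, x) = 18 - 9*(((l + x)*(-3))*l + l) = 18 - 9*((-3*l - 3*x)*l + l) = 18 - 9*(l*(-3*l - 3*x) + l) = 18 - 9*(l + l*(-3*l - 3*x)) = 18 + (-9*l - 9*l*(-3*l - 3*x)) = 18 - 9*l - 9*l*(-3*l - 3*x))
(E(-19, -1) + 164)/(-324 + n(-17)) = ((18 - 9*(-19) + 27*(-19)**2 + 27*(-19)*(-1)) + 164)/(-324 + (-1/8 - 1/8*(-17))) = ((18 + 171 + 27*361 + 513) + 164)/(-324 + (-1/8 + 17/8)) = ((18 + 171 + 9747 + 513) + 164)/(-324 + 2) = (10449 + 164)/(-322) = 10613*(-1/322) = -10613/322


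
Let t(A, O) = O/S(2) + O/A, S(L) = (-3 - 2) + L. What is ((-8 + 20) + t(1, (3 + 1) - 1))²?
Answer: 196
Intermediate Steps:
S(L) = -5 + L
t(A, O) = -O/3 + O/A (t(A, O) = O/(-5 + 2) + O/A = O/(-3) + O/A = O*(-⅓) + O/A = -O/3 + O/A)
((-8 + 20) + t(1, (3 + 1) - 1))² = ((-8 + 20) + (-((3 + 1) - 1)/3 + ((3 + 1) - 1)/1))² = (12 + (-(4 - 1)/3 + (4 - 1)*1))² = (12 + (-⅓*3 + 3*1))² = (12 + (-1 + 3))² = (12 + 2)² = 14² = 196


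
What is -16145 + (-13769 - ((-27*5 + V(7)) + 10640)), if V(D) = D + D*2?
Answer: -40440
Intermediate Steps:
V(D) = 3*D (V(D) = D + 2*D = 3*D)
-16145 + (-13769 - ((-27*5 + V(7)) + 10640)) = -16145 + (-13769 - ((-27*5 + 3*7) + 10640)) = -16145 + (-13769 - ((-135 + 21) + 10640)) = -16145 + (-13769 - (-114 + 10640)) = -16145 + (-13769 - 1*10526) = -16145 + (-13769 - 10526) = -16145 - 24295 = -40440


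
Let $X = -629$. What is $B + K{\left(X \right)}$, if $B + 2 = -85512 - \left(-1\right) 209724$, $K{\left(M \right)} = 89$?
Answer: $124299$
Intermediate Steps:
$B = 124210$ ($B = -2 - \left(85512 - 209724\right) = -2 - -124212 = -2 + \left(-85512 + 209724\right) = -2 + 124212 = 124210$)
$B + K{\left(X \right)} = 124210 + 89 = 124299$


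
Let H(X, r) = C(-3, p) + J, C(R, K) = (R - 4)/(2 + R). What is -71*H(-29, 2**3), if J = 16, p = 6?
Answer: -1633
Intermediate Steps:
C(R, K) = (-4 + R)/(2 + R)
H(X, r) = 23 (H(X, r) = (-4 - 3)/(2 - 3) + 16 = -7/(-1) + 16 = -1*(-7) + 16 = 7 + 16 = 23)
-71*H(-29, 2**3) = -71*23 = -1633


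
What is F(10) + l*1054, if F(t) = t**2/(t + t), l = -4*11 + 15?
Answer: -30561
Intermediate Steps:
l = -29 (l = -44 + 15 = -29)
F(t) = t/2 (F(t) = t**2/((2*t)) = (1/(2*t))*t**2 = t/2)
F(10) + l*1054 = (1/2)*10 - 29*1054 = 5 - 30566 = -30561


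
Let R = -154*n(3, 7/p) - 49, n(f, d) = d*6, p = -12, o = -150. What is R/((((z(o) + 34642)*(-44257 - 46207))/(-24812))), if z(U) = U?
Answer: 1519735/390035536 ≈ 0.0038964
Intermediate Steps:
n(f, d) = 6*d
R = 490 (R = -924*7/(-12) - 49 = -924*7*(-1/12) - 49 = -924*(-7)/12 - 49 = -154*(-7/2) - 49 = 539 - 49 = 490)
R/((((z(o) + 34642)*(-44257 - 46207))/(-24812))) = 490/((((-150 + 34642)*(-44257 - 46207))/(-24812))) = 490/(((34492*(-90464))*(-1/24812))) = 490/((-3120284288*(-1/24812))) = 490/(780071072/6203) = 490*(6203/780071072) = 1519735/390035536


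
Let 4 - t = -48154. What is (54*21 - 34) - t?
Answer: -47058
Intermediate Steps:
t = 48158 (t = 4 - 1*(-48154) = 4 + 48154 = 48158)
(54*21 - 34) - t = (54*21 - 34) - 1*48158 = (1134 - 34) - 48158 = 1100 - 48158 = -47058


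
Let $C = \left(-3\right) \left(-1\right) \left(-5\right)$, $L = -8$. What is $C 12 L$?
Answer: $1440$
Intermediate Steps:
$C = -15$ ($C = 3 \left(-5\right) = -15$)
$C 12 L = \left(-15\right) 12 \left(-8\right) = \left(-180\right) \left(-8\right) = 1440$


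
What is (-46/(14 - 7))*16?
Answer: -736/7 ≈ -105.14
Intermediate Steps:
(-46/(14 - 7))*16 = (-46/7)*16 = ((⅐)*(-46))*16 = -46/7*16 = -736/7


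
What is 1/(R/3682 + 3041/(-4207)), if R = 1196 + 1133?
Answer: -2212882/199837 ≈ -11.073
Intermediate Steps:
R = 2329
1/(R/3682 + 3041/(-4207)) = 1/(2329/3682 + 3041/(-4207)) = 1/(2329*(1/3682) + 3041*(-1/4207)) = 1/(2329/3682 - 3041/4207) = 1/(-199837/2212882) = -2212882/199837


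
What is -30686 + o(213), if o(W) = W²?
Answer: 14683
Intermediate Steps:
-30686 + o(213) = -30686 + 213² = -30686 + 45369 = 14683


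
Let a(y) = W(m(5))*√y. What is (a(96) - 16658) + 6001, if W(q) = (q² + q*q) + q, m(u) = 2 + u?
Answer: -10657 + 420*√6 ≈ -9628.2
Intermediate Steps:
W(q) = q + 2*q² (W(q) = (q² + q²) + q = 2*q² + q = q + 2*q²)
a(y) = 105*√y (a(y) = ((2 + 5)*(1 + 2*(2 + 5)))*√y = (7*(1 + 2*7))*√y = (7*(1 + 14))*√y = (7*15)*√y = 105*√y)
(a(96) - 16658) + 6001 = (105*√96 - 16658) + 6001 = (105*(4*√6) - 16658) + 6001 = (420*√6 - 16658) + 6001 = (-16658 + 420*√6) + 6001 = -10657 + 420*√6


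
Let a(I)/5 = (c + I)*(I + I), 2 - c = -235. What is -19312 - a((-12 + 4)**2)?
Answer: -211952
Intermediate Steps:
c = 237 (c = 2 - 1*(-235) = 2 + 235 = 237)
a(I) = 10*I*(237 + I) (a(I) = 5*((237 + I)*(I + I)) = 5*((237 + I)*(2*I)) = 5*(2*I*(237 + I)) = 10*I*(237 + I))
-19312 - a((-12 + 4)**2) = -19312 - 10*(-12 + 4)**2*(237 + (-12 + 4)**2) = -19312 - 10*(-8)**2*(237 + (-8)**2) = -19312 - 10*64*(237 + 64) = -19312 - 10*64*301 = -19312 - 1*192640 = -19312 - 192640 = -211952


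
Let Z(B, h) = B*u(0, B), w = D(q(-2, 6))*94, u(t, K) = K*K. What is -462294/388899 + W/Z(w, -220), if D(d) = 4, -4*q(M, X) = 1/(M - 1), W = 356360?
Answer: -48483626851/41017560256 ≈ -1.1820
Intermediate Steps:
q(M, X) = -1/(4*(-1 + M)) (q(M, X) = -1/(4*(M - 1)) = -1/(4*(-1 + M)))
u(t, K) = K²
w = 376 (w = 4*94 = 376)
Z(B, h) = B³ (Z(B, h) = B*B² = B³)
-462294/388899 + W/Z(w, -220) = -462294/388899 + 356360/(376³) = -462294*1/388899 + 356360/53157376 = -7338/6173 + 356360*(1/53157376) = -7338/6173 + 44545/6644672 = -48483626851/41017560256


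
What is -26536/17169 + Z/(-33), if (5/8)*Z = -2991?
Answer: 135480464/944295 ≈ 143.47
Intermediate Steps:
Z = -23928/5 (Z = (8/5)*(-2991) = -23928/5 ≈ -4785.6)
-26536/17169 + Z/(-33) = -26536/17169 - 23928/5/(-33) = -26536*1/17169 - 23928/5*(-1/33) = -26536/17169 + 7976/55 = 135480464/944295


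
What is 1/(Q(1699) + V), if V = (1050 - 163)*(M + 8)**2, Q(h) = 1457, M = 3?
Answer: 1/108784 ≈ 9.1925e-6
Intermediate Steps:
V = 107327 (V = (1050 - 163)*(3 + 8)**2 = 887*11**2 = 887*121 = 107327)
1/(Q(1699) + V) = 1/(1457 + 107327) = 1/108784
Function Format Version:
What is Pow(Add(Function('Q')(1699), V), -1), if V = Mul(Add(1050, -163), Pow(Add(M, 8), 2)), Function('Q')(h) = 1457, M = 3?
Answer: Rational(1, 108784) ≈ 9.1925e-6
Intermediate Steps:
V = 107327 (V = Mul(Add(1050, -163), Pow(Add(3, 8), 2)) = Mul(887, Pow(11, 2)) = Mul(887, 121) = 107327)
Pow(Add(Function('Q')(1699), V), -1) = Pow(Add(1457, 107327), -1) = Pow(108784, -1) = Rational(1, 108784)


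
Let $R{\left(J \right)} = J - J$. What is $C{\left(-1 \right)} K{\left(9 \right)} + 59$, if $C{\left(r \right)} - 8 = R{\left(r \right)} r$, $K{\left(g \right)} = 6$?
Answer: $107$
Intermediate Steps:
$R{\left(J \right)} = 0$
$C{\left(r \right)} = 8$ ($C{\left(r \right)} = 8 + 0 r = 8 + 0 = 8$)
$C{\left(-1 \right)} K{\left(9 \right)} + 59 = 8 \cdot 6 + 59 = 48 + 59 = 107$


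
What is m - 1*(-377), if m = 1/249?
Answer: 93874/249 ≈ 377.00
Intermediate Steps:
m = 1/249 ≈ 0.0040161
m - 1*(-377) = 1/249 - 1*(-377) = 1/249 + 377 = 93874/249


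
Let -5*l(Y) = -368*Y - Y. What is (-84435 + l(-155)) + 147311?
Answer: 51437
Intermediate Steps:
l(Y) = 369*Y/5 (l(Y) = -(-368*Y - Y)/5 = -(-369)*Y/5 = 369*Y/5)
(-84435 + l(-155)) + 147311 = (-84435 + (369/5)*(-155)) + 147311 = (-84435 - 11439) + 147311 = -95874 + 147311 = 51437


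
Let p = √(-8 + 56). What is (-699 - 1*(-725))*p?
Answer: 104*√3 ≈ 180.13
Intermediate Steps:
p = 4*√3 (p = √48 = 4*√3 ≈ 6.9282)
(-699 - 1*(-725))*p = (-699 - 1*(-725))*(4*√3) = (-699 + 725)*(4*√3) = 26*(4*√3) = 104*√3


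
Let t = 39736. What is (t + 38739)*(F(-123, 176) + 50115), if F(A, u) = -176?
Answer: 3918963025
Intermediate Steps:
(t + 38739)*(F(-123, 176) + 50115) = (39736 + 38739)*(-176 + 50115) = 78475*49939 = 3918963025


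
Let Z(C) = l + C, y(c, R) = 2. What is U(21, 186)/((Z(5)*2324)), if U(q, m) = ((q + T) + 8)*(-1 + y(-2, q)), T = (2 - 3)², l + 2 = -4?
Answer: -15/1162 ≈ -0.012909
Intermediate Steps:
l = -6 (l = -2 - 4 = -6)
Z(C) = -6 + C
T = 1 (T = (-1)² = 1)
U(q, m) = 9 + q (U(q, m) = ((q + 1) + 8)*(-1 + 2) = ((1 + q) + 8)*1 = (9 + q)*1 = 9 + q)
U(21, 186)/((Z(5)*2324)) = (9 + 21)/(((-6 + 5)*2324)) = 30/((-1*2324)) = 30/(-2324) = 30*(-1/2324) = -15/1162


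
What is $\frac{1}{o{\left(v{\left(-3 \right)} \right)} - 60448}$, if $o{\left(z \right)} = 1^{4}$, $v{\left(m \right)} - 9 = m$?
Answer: $- \frac{1}{60447} \approx -1.6543 \cdot 10^{-5}$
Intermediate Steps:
$v{\left(m \right)} = 9 + m$
$o{\left(z \right)} = 1$
$\frac{1}{o{\left(v{\left(-3 \right)} \right)} - 60448} = \frac{1}{1 - 60448} = \frac{1}{-60447} = - \frac{1}{60447}$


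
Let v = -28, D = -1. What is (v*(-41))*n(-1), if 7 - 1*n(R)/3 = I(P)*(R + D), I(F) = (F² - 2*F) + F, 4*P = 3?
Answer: 45633/2 ≈ 22817.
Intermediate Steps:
P = ¾ (P = (¼)*3 = ¾ ≈ 0.75000)
I(F) = F² - F
n(R) = 327/16 + 9*R/16 (n(R) = 21 - 3*3*(-1 + ¾)/4*(R - 1) = 21 - 3*(¾)*(-¼)*(-1 + R) = 21 - (-9)*(-1 + R)/16 = 21 - 3*(3/16 - 3*R/16) = 21 + (-9/16 + 9*R/16) = 327/16 + 9*R/16)
(v*(-41))*n(-1) = (-28*(-41))*(327/16 + (9/16)*(-1)) = 1148*(327/16 - 9/16) = 1148*(159/8) = 45633/2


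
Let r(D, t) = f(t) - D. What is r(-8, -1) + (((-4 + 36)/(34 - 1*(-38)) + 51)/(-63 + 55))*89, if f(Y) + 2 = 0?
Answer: -40775/72 ≈ -566.32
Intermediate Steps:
f(Y) = -2 (f(Y) = -2 + 0 = -2)
r(D, t) = -2 - D
r(-8, -1) + (((-4 + 36)/(34 - 1*(-38)) + 51)/(-63 + 55))*89 = (-2 - 1*(-8)) + (((-4 + 36)/(34 - 1*(-38)) + 51)/(-63 + 55))*89 = (-2 + 8) + ((32/(34 + 38) + 51)/(-8))*89 = 6 + ((32/72 + 51)*(-⅛))*89 = 6 + ((32*(1/72) + 51)*(-⅛))*89 = 6 + ((4/9 + 51)*(-⅛))*89 = 6 + ((463/9)*(-⅛))*89 = 6 - 463/72*89 = 6 - 41207/72 = -40775/72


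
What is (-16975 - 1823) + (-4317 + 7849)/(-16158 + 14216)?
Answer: -18254624/971 ≈ -18800.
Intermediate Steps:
(-16975 - 1823) + (-4317 + 7849)/(-16158 + 14216) = -18798 + 3532/(-1942) = -18798 + 3532*(-1/1942) = -18798 - 1766/971 = -18254624/971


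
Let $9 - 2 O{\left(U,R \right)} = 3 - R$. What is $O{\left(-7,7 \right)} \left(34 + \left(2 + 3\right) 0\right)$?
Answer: $221$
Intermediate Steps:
$O{\left(U,R \right)} = 3 + \frac{R}{2}$ ($O{\left(U,R \right)} = \frac{9}{2} - \frac{3 - R}{2} = \frac{9}{2} + \left(- \frac{3}{2} + \frac{R}{2}\right) = 3 + \frac{R}{2}$)
$O{\left(-7,7 \right)} \left(34 + \left(2 + 3\right) 0\right) = \left(3 + \frac{1}{2} \cdot 7\right) \left(34 + \left(2 + 3\right) 0\right) = \left(3 + \frac{7}{2}\right) \left(34 + 5 \cdot 0\right) = \frac{13 \left(34 + 0\right)}{2} = \frac{13}{2} \cdot 34 = 221$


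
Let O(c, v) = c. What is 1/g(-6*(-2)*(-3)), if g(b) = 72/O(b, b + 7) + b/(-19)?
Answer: -19/2 ≈ -9.5000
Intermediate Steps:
g(b) = 72/b - b/19 (g(b) = 72/b + b/(-19) = 72/b + b*(-1/19) = 72/b - b/19)
1/g(-6*(-2)*(-3)) = 1/(72/((-6*(-2)*(-3))) - (-6*(-2))*(-3)/19) = 1/(72/((12*(-3))) - 12*(-3)/19) = 1/(72/(-36) - 1/19*(-36)) = 1/(72*(-1/36) + 36/19) = 1/(-2 + 36/19) = 1/(-2/19) = -19/2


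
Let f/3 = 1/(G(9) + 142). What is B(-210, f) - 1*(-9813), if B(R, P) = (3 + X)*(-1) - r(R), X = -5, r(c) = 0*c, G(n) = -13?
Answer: 9815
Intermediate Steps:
r(c) = 0
f = 1/43 (f = 3/(-13 + 142) = 3/129 = 3*(1/129) = 1/43 ≈ 0.023256)
B(R, P) = 2 (B(R, P) = (3 - 5)*(-1) - 1*0 = -2*(-1) + 0 = 2 + 0 = 2)
B(-210, f) - 1*(-9813) = 2 - 1*(-9813) = 2 + 9813 = 9815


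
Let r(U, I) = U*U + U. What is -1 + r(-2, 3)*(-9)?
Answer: -19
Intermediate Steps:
r(U, I) = U + U² (r(U, I) = U² + U = U + U²)
-1 + r(-2, 3)*(-9) = -1 - 2*(1 - 2)*(-9) = -1 - 2*(-1)*(-9) = -1 + 2*(-9) = -1 - 18 = -19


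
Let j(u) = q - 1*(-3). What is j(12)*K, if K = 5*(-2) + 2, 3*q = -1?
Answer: -64/3 ≈ -21.333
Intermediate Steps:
q = -1/3 (q = (1/3)*(-1) = -1/3 ≈ -0.33333)
j(u) = 8/3 (j(u) = -1/3 - 1*(-3) = -1/3 + 3 = 8/3)
K = -8 (K = -10 + 2 = -8)
j(12)*K = (8/3)*(-8) = -64/3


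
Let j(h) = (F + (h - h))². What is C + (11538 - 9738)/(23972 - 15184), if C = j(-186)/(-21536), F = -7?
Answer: 9583547/47314592 ≈ 0.20255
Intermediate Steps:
j(h) = 49 (j(h) = (-7 + (h - h))² = (-7 + 0)² = (-7)² = 49)
C = -49/21536 (C = 49/(-21536) = 49*(-1/21536) = -49/21536 ≈ -0.0022753)
C + (11538 - 9738)/(23972 - 15184) = -49/21536 + (11538 - 9738)/(23972 - 15184) = -49/21536 + 1800/8788 = -49/21536 + 1800*(1/8788) = -49/21536 + 450/2197 = 9583547/47314592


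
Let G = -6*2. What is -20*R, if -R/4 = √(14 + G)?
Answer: 80*√2 ≈ 113.14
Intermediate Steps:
G = -12
R = -4*√2 (R = -4*√(14 - 12) = -4*√2 ≈ -5.6569)
-20*R = -(-80)*√2 = 80*√2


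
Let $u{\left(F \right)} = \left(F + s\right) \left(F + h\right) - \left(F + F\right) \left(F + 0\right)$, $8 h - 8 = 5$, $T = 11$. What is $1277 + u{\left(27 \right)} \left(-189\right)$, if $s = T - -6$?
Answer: $\frac{77587}{2} \approx 38794.0$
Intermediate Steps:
$h = \frac{13}{8}$ ($h = 1 + \frac{1}{8} \cdot 5 = 1 + \frac{5}{8} = \frac{13}{8} \approx 1.625$)
$s = 17$ ($s = 11 - -6 = 11 + 6 = 17$)
$u{\left(F \right)} = - 2 F^{2} + \left(17 + F\right) \left(\frac{13}{8} + F\right)$ ($u{\left(F \right)} = \left(F + 17\right) \left(F + \frac{13}{8}\right) - \left(F + F\right) \left(F + 0\right) = \left(17 + F\right) \left(\frac{13}{8} + F\right) - 2 F F = \left(17 + F\right) \left(\frac{13}{8} + F\right) - 2 F^{2} = - 2 F^{2} + \left(17 + F\right) \left(\frac{13}{8} + F\right)$)
$1277 + u{\left(27 \right)} \left(-189\right) = 1277 + \left(\frac{221}{8} - 27^{2} + \frac{149}{8} \cdot 27\right) \left(-189\right) = 1277 + \left(\frac{221}{8} - 729 + \frac{4023}{8}\right) \left(-189\right) = 1277 - - \frac{75033}{2} = 1277 + \frac{75033}{2} = \frac{77587}{2}$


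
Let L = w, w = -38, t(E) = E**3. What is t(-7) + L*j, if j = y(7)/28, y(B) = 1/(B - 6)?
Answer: -4821/14 ≈ -344.36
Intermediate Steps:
L = -38
y(B) = 1/(-6 + B)
j = 1/28 (j = 1/((-6 + 7)*28) = (1/28)/1 = 1*(1/28) = 1/28 ≈ 0.035714)
t(-7) + L*j = (-7)**3 - 38*1/28 = -343 - 19/14 = -4821/14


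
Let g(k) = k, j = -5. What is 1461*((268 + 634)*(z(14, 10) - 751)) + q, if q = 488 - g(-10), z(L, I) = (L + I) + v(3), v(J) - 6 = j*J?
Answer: -969916494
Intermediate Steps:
v(J) = 6 - 5*J
z(L, I) = -9 + I + L (z(L, I) = (L + I) + (6 - 5*3) = (I + L) + (6 - 15) = (I + L) - 9 = -9 + I + L)
q = 498 (q = 488 - 1*(-10) = 488 + 10 = 498)
1461*((268 + 634)*(z(14, 10) - 751)) + q = 1461*((268 + 634)*((-9 + 10 + 14) - 751)) + 498 = 1461*(902*(15 - 751)) + 498 = 1461*(902*(-736)) + 498 = 1461*(-663872) + 498 = -969916992 + 498 = -969916494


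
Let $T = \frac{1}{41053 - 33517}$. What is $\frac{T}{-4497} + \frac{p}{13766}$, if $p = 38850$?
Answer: $\frac{658301432717}{233260685136} \approx 2.8222$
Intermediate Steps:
$T = \frac{1}{7536} \approx 0.0001327$
$\frac{T}{-4497} + \frac{p}{13766} = \frac{1}{7536 \left(-4497\right)} + \frac{38850}{13766} = \frac{1}{7536} \left(- \frac{1}{4497}\right) + 38850 \cdot \frac{1}{13766} = - \frac{1}{33889392} + \frac{19425}{6883} = \frac{658301432717}{233260685136}$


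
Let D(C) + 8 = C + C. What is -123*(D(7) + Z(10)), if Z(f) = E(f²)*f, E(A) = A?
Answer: -123738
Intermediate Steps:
D(C) = -8 + 2*C (D(C) = -8 + (C + C) = -8 + 2*C)
Z(f) = f³ (Z(f) = f²*f = f³)
-123*(D(7) + Z(10)) = -123*((-8 + 2*7) + 10³) = -123*((-8 + 14) + 1000) = -123*(6 + 1000) = -123*1006 = -123738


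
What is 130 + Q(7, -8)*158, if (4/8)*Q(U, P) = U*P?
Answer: -17566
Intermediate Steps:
Q(U, P) = 2*P*U (Q(U, P) = 2*(U*P) = 2*(P*U) = 2*P*U)
130 + Q(7, -8)*158 = 130 + (2*(-8)*7)*158 = 130 - 112*158 = 130 - 17696 = -17566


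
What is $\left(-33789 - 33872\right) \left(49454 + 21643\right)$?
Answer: $-4810494117$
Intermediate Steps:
$\left(-33789 - 33872\right) \left(49454 + 21643\right) = \left(-67661\right) 71097 = -4810494117$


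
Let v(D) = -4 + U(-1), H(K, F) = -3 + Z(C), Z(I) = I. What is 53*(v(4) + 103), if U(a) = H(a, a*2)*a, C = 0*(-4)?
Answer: 5406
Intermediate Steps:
C = 0
H(K, F) = -3 (H(K, F) = -3 + 0 = -3)
U(a) = -3*a
v(D) = -1 (v(D) = -4 - 3*(-1) = -4 + 3 = -1)
53*(v(4) + 103) = 53*(-1 + 103) = 53*102 = 5406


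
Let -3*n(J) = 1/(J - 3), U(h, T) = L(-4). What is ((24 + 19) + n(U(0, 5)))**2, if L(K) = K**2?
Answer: 2808976/1521 ≈ 1846.8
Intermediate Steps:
U(h, T) = 16 (U(h, T) = (-4)**2 = 16)
n(J) = -1/(3*(-3 + J)) (n(J) = -1/(3*(J - 3)) = -1/(3*(-3 + J)))
((24 + 19) + n(U(0, 5)))**2 = ((24 + 19) - 1/(-9 + 3*16))**2 = (43 - 1/(-9 + 48))**2 = (43 - 1/39)**2 = (1676/39)**2 = 2808976/1521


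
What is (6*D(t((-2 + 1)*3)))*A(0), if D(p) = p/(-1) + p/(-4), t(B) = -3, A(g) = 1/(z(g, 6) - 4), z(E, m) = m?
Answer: 45/4 ≈ 11.250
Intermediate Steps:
A(g) = ½ (A(g) = 1/(6 - 4) = 1/2 = ½)
D(p) = -5*p/4 (D(p) = p*(-1) + p*(-¼) = -p - p/4 = -5*p/4)
(6*D(t((-2 + 1)*3)))*A(0) = (6*(-5/4*(-3)))*(½) = (6*(15/4))*(½) = (45/2)*(½) = 45/4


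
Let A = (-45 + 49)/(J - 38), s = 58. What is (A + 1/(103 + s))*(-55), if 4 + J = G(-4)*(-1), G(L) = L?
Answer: 16665/3059 ≈ 5.4479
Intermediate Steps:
J = 0 (J = -4 - 4*(-1) = -4 + 4 = 0)
A = -2/19 (A = (-45 + 49)/(0 - 38) = 4/(-38) = 4*(-1/38) = -2/19 ≈ -0.10526)
(A + 1/(103 + s))*(-55) = (-2/19 + 1/(103 + 58))*(-55) = (-2/19 + 1/161)*(-55) = -303/3059*(-55) = 16665/3059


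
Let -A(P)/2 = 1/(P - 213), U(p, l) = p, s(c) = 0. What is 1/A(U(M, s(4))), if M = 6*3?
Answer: 195/2 ≈ 97.500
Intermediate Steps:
M = 18
A(P) = -2/(-213 + P) (A(P) = -2/(P - 213) = -2/(-213 + P))
1/A(U(M, s(4))) = 1/(-2/(-213 + 18)) = 1/(-2/(-195)) = 1/(-2*(-1/195)) = 1/(2/195) = 195/2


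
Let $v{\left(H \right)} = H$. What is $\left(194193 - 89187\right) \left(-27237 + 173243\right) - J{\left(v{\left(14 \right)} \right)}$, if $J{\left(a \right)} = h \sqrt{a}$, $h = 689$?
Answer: $15331506036 - 689 \sqrt{14} \approx 1.5332 \cdot 10^{10}$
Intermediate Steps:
$J{\left(a \right)} = 689 \sqrt{a}$
$\left(194193 - 89187\right) \left(-27237 + 173243\right) - J{\left(v{\left(14 \right)} \right)} = \left(194193 - 89187\right) \left(-27237 + 173243\right) - 689 \sqrt{14} = 105006 \cdot 146006 - 689 \sqrt{14} = 15331506036 - 689 \sqrt{14}$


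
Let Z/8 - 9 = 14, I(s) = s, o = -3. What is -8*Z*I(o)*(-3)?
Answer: -13248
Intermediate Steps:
Z = 184 (Z = 72 + 8*14 = 72 + 112 = 184)
-8*Z*I(o)*(-3) = -8*184*(-3)*(-3) = -(-4416)*(-3) = -8*1656 = -13248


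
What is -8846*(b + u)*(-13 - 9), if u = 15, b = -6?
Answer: 1751508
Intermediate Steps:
-8846*(b + u)*(-13 - 9) = -8846*(-6 + 15)*(-13 - 9) = -79614*(-22) = -8846*(-198) = 1751508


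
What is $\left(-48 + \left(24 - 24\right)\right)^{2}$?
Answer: $2304$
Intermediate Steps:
$\left(-48 + \left(24 - 24\right)\right)^{2} = \left(-48 + 0\right)^{2} = \left(-48\right)^{2} = 2304$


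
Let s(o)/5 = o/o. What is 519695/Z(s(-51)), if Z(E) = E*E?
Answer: 103939/5 ≈ 20788.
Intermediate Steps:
s(o) = 5 (s(o) = 5*(o/o) = 5*1 = 5)
Z(E) = E²
519695/Z(s(-51)) = 519695/(5²) = 519695/25 = 519695*(1/25) = 103939/5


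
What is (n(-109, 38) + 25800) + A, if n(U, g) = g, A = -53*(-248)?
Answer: 38982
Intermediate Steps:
A = 13144
(n(-109, 38) + 25800) + A = (38 + 25800) + 13144 = 25838 + 13144 = 38982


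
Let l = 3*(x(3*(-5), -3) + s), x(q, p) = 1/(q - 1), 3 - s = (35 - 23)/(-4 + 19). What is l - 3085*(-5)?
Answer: 1234513/80 ≈ 15431.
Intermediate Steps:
s = 11/5 (s = 3 - (35 - 23)/(-4 + 19) = 3 - 12/15 = 3 - 1*4/5 = 3 - 4/5 = 11/5 ≈ 2.2000)
x(q, p) = 1/(-1 + q)
l = 513/80 (l = 3*(1/(-1 + 3*(-5)) + 11/5) = 3*(1/(-1 - 15) + 11/5) = 3*(1/(-16) + 11/5) = 3*(-1/16 + 11/5) = 3*(171/80) = 513/80 ≈ 6.4125)
l - 3085*(-5) = 513/80 - 3085*(-5) = 513/80 - 1*(-15425) = 513/80 + 15425 = 1234513/80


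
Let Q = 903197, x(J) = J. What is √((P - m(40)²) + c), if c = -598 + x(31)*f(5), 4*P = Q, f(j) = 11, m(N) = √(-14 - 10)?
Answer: √902265/2 ≈ 474.94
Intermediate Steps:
m(N) = 2*I*√6 (m(N) = √(-24) = 2*I*√6)
P = 903197/4 (P = (¼)*903197 = 903197/4 ≈ 2.2580e+5)
c = -257 (c = -598 + 31*11 = -598 + 341 = -257)
√((P - m(40)²) + c) = √((903197/4 - (2*I*√6)²) - 257) = √((903197/4 - 1*(-24)) - 257) = √((903197/4 + 24) - 257) = √(903293/4 - 257) = √(902265/4) = √902265/2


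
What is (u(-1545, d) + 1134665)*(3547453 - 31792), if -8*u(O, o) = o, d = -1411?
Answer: 31917740506191/8 ≈ 3.9897e+12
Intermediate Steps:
u(O, o) = -o/8
(u(-1545, d) + 1134665)*(3547453 - 31792) = (-⅛*(-1411) + 1134665)*(3547453 - 31792) = (1411/8 + 1134665)*3515661 = (9078731/8)*3515661 = 31917740506191/8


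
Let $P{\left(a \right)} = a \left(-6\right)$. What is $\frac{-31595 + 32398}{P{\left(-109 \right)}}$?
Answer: $\frac{803}{654} \approx 1.2278$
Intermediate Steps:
$P{\left(a \right)} = - 6 a$
$\frac{-31595 + 32398}{P{\left(-109 \right)}} = \frac{-31595 + 32398}{\left(-6\right) \left(-109\right)} = \frac{803}{654}$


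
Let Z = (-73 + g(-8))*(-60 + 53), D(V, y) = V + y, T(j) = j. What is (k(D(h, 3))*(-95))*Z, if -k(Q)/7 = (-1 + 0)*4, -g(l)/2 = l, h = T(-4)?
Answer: -1061340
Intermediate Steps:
h = -4
g(l) = -2*l
Z = 399 (Z = (-73 - 2*(-8))*(-60 + 53) = (-73 + 16)*(-7) = -57*(-7) = 399)
k(Q) = 28 (k(Q) = -7*(-1 + 0)*4 = -(-7)*4 = -7*(-4) = 28)
(k(D(h, 3))*(-95))*Z = (28*(-95))*399 = -2660*399 = -1061340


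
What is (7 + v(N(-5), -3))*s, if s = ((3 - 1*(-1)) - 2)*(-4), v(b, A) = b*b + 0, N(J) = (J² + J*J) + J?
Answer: -16256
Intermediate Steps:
N(J) = J + 2*J² (N(J) = (J² + J²) + J = 2*J² + J = J + 2*J²)
v(b, A) = b² (v(b, A) = b² + 0 = b²)
s = -8 (s = ((3 + 1) - 2)*(-4) = (4 - 2)*(-4) = 2*(-4) = -8)
(7 + v(N(-5), -3))*s = (7 + (-5*(1 + 2*(-5)))²)*(-8) = (7 + (-5*(1 - 10))²)*(-8) = (7 + (-5*(-9))²)*(-8) = (7 + 45²)*(-8) = (7 + 2025)*(-8) = 2032*(-8) = -16256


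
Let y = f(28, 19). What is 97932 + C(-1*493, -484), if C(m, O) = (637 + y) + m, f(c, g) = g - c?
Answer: 98067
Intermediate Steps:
y = -9 (y = 19 - 1*28 = 19 - 28 = -9)
C(m, O) = 628 + m (C(m, O) = (637 - 9) + m = 628 + m)
97932 + C(-1*493, -484) = 97932 + (628 - 1*493) = 97932 + (628 - 493) = 97932 + 135 = 98067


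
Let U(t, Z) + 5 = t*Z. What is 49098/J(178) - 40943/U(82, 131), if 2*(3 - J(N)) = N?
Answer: -265343162/461691 ≈ -574.72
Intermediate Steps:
J(N) = 3 - N/2
U(t, Z) = -5 + Z*t (U(t, Z) = -5 + t*Z = -5 + Z*t)
49098/J(178) - 40943/U(82, 131) = 49098/(3 - ½*178) - 40943/(-5 + 131*82) = 49098/(3 - 89) - 40943/(-5 + 10742) = 49098/(-86) - 40943/10737 = 49098*(-1/86) - 40943*1/10737 = -24549/43 - 40943/10737 = -265343162/461691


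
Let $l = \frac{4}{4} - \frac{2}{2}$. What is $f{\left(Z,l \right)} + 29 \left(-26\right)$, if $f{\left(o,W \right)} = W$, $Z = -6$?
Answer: $-754$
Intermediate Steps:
$l = 0$ ($l = 4 \cdot \frac{1}{4} - 1 = 1 - 1 = 0$)
$f{\left(Z,l \right)} + 29 \left(-26\right) = 0 + 29 \left(-26\right) = 0 - 754 = -754$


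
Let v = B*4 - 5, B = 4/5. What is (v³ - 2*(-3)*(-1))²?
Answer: 2187441/15625 ≈ 140.00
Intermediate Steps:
B = ⅘ (B = 4*(⅕) = ⅘ ≈ 0.80000)
v = -9/5 (v = (⅘)*4 - 5 = 16/5 - 5 = -9/5 ≈ -1.8000)
(v³ - 2*(-3)*(-1))² = ((-9/5)³ - 2*(-3)*(-1))² = (-729/125 + 6*(-1))² = (-729/125 - 6)² = (-1479/125)² = 2187441/15625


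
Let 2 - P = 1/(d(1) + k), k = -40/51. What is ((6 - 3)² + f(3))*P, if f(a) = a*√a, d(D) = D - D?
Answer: 1179/40 + 393*√3/40 ≈ 46.492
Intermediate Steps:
d(D) = 0
k = -40/51 (k = -40*1/51 = -40/51 ≈ -0.78431)
P = 131/40 (P = 2 - 1/(0 - 40/51) = 2 - 1/(-40/51) = 2 - 1*(-51/40) = 2 + 51/40 = 131/40 ≈ 3.2750)
f(a) = a^(3/2)
((6 - 3)² + f(3))*P = ((6 - 3)² + 3^(3/2))*(131/40) = (3² + 3*√3)*(131/40) = (9 + 3*√3)*(131/40) = 1179/40 + 393*√3/40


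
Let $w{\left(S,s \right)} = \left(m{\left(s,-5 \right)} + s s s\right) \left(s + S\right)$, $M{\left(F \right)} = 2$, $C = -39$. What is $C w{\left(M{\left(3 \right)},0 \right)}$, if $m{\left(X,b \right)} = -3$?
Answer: $234$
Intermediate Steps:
$w{\left(S,s \right)} = \left(-3 + s^{3}\right) \left(S + s\right)$ ($w{\left(S,s \right)} = \left(-3 + s s s\right) \left(s + S\right) = \left(-3 + s^{2} s\right) \left(S + s\right) = \left(-3 + s^{3}\right) \left(S + s\right)$)
$C w{\left(M{\left(3 \right)},0 \right)} = - 39 \left(0^{4} - 6 - 0 + 2 \cdot 0^{3}\right) = - 39 \left(0 - 6 + 0 + 2 \cdot 0\right) = - 39 \left(0 - 6 + 0 + 0\right) = \left(-39\right) \left(-6\right) = 234$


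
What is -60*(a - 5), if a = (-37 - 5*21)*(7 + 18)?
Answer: 213300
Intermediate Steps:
a = -3550 (a = (-37 - 105)*25 = -142*25 = -3550)
-60*(a - 5) = -60*(-3550 - 5) = -60*(-3555) = 213300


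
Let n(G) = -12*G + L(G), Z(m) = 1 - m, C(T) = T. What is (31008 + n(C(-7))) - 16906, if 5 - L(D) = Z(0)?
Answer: 14190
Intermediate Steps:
L(D) = 4 (L(D) = 5 - (1 - 1*0) = 5 - (1 + 0) = 5 - 1*1 = 5 - 1 = 4)
n(G) = 4 - 12*G (n(G) = -12*G + 4 = 4 - 12*G)
(31008 + n(C(-7))) - 16906 = (31008 + (4 - 12*(-7))) - 16906 = (31008 + (4 + 84)) - 16906 = (31008 + 88) - 16906 = 31096 - 16906 = 14190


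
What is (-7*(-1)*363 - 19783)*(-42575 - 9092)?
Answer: 890842414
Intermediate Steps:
(-7*(-1)*363 - 19783)*(-42575 - 9092) = (7*363 - 19783)*(-51667) = (2541 - 19783)*(-51667) = -17242*(-51667) = 890842414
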